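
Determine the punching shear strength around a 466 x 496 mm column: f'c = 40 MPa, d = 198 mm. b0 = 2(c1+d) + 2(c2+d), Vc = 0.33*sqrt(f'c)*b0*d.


b0 = 2*(466 + 198) + 2*(496 + 198) = 2716 mm
Vc = 0.33 * sqrt(40) * 2716 * 198 / 1000
= 1122.38 kN

1122.38


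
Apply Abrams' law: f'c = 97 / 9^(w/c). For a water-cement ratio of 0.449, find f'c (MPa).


f'c = 97 / 9^0.449
= 97 / 2.682
= 36.17 MPa

36.17


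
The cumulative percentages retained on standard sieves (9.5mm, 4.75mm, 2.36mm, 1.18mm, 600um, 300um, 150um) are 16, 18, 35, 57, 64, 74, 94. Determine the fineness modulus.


FM = sum(cumulative % retained) / 100
= 358 / 100
= 3.58

3.58


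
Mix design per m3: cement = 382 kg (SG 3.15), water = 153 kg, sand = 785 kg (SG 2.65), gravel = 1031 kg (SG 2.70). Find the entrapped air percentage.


Vol cement = 382 / (3.15 * 1000) = 0.12127 m3
Vol water = 153 / 1000 = 0.153 m3
Vol sand = 785 / (2.65 * 1000) = 0.296226 m3
Vol gravel = 1031 / (2.70 * 1000) = 0.381852 m3
Total solid + water volume = 0.952348 m3
Air = (1 - 0.952348) * 100 = 4.77%

4.77


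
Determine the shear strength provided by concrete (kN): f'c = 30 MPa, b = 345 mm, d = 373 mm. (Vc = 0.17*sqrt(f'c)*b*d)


Vc = 0.17 * sqrt(30) * 345 * 373 / 1000
= 119.82 kN

119.82


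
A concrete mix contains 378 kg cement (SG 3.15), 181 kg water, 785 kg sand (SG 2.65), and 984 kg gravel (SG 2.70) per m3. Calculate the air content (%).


Vol cement = 378 / (3.15 * 1000) = 0.12 m3
Vol water = 181 / 1000 = 0.181 m3
Vol sand = 785 / (2.65 * 1000) = 0.296226 m3
Vol gravel = 984 / (2.70 * 1000) = 0.364444 m3
Total solid + water volume = 0.961671 m3
Air = (1 - 0.961671) * 100 = 3.83%

3.83


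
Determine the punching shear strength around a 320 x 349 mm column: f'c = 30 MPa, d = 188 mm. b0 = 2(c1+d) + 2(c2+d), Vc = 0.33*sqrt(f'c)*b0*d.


b0 = 2*(320 + 188) + 2*(349 + 188) = 2090 mm
Vc = 0.33 * sqrt(30) * 2090 * 188 / 1000
= 710.2 kN

710.2


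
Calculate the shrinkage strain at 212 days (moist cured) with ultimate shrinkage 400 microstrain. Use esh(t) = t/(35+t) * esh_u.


esh(212) = 212 / (35 + 212) * 400
= 212 / 247 * 400
= 343.3 microstrain

343.3


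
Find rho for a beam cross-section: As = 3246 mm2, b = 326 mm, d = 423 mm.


rho = As / (b * d)
= 3246 / (326 * 423)
= 0.0235

0.0235


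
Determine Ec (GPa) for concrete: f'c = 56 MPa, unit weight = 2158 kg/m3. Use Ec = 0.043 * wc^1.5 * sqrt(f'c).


Ec = 0.043 * 2158^1.5 * sqrt(56) / 1000
= 32.26 GPa

32.26


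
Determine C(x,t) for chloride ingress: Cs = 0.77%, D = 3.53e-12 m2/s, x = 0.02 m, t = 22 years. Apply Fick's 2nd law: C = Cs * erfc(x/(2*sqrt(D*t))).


t_seconds = 22 * 365.25 * 24 * 3600 = 694267200.0 s
arg = 0.02 / (2 * sqrt(3.53e-12 * 694267200.0))
= 0.202
erfc(0.202) = 0.7751
C = 0.77 * 0.7751 = 0.5969%

0.5969


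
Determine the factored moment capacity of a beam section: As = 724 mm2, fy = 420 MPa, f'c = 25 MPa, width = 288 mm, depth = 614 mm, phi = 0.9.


a = As * fy / (0.85 * f'c * b)
= 724 * 420 / (0.85 * 25 * 288)
= 49.6863 mm
Mn = As * fy * (d - a/2) / 10^6
= 179.1508 kN-m
phi*Mn = 0.9 * 179.1508 = 161.24 kN-m

161.24


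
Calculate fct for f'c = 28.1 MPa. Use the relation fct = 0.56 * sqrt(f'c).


fct = 0.56 * sqrt(28.1)
= 0.56 * 5.301
= 2.969 MPa

2.969


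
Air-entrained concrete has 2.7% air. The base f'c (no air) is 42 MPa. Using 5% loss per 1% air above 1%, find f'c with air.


Strength loss = (2.7 - 1) * 5 = 8.5%
f'c = 42 * (1 - 8.5/100)
= 38.43 MPa

38.43


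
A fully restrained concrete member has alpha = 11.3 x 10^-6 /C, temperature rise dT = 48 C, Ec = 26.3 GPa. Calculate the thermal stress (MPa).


sigma = alpha * dT * Ec
= 11.3e-6 * 48 * 26.3 * 1000
= 14.265 MPa

14.265


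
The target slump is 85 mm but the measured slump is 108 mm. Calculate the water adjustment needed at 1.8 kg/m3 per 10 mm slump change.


Difference = 85 - 108 = -23 mm
Water adjustment = -23 * 1.8 / 10 = -4.1 kg/m3

-4.1


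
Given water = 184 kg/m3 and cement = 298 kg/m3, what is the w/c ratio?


w/c = water / cement
w/c = 184 / 298 = 0.617

0.617


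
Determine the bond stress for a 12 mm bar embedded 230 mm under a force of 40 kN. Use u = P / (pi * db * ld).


u = P / (pi * db * ld)
= 40 * 1000 / (pi * 12 * 230)
= 4.613 MPa

4.613


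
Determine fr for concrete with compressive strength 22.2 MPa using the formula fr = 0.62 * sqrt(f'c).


fr = 0.62 * sqrt(22.2)
= 2.921 MPa

2.921


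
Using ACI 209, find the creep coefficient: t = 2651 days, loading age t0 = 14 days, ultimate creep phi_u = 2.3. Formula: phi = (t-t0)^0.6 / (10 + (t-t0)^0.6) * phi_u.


dt = 2651 - 14 = 2637
phi = 2637^0.6 / (10 + 2637^0.6) * 2.3
= 2.113

2.113


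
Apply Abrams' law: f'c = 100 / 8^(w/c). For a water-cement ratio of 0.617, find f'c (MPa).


f'c = 100 / 8^0.617
= 100 / 3.608
= 27.72 MPa

27.72


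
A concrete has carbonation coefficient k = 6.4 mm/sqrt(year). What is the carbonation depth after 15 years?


depth = k * sqrt(t)
= 6.4 * sqrt(15)
= 24.79 mm

24.79


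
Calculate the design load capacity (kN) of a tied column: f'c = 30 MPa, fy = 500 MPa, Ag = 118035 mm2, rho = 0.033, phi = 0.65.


Ast = rho * Ag = 0.033 * 118035 = 3895.155 mm2
phi*Pn = 0.65 * 0.80 * (0.85 * 30 * (118035 - 3895.155) + 500 * 3895.155) / 1000
= 2526.23 kN

2526.23


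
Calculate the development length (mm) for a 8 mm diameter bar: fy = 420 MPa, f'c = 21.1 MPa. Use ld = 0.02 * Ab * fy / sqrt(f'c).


Ab = pi * 8^2 / 4 = 50.265 mm2
ld = 0.02 * 50.265 * 420 / sqrt(21.1)
= 91.9 mm

91.9


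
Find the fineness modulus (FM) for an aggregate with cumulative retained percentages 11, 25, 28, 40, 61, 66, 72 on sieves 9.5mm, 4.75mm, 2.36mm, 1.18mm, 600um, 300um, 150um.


FM = sum(cumulative % retained) / 100
= 303 / 100
= 3.03

3.03


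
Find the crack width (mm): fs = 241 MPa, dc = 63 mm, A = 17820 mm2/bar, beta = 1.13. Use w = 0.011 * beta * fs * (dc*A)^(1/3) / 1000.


w = 0.011 * beta * fs * (dc * A)^(1/3) / 1000
= 0.011 * 1.13 * 241 * (63 * 17820)^(1/3) / 1000
= 0.311 mm

0.311


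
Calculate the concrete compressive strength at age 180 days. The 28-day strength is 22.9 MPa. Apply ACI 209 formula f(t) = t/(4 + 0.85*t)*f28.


f(180) = 180 / (4 + 0.85 * 180) * 22.9
= 180 / 157.0 * 22.9
= 26.25 MPa

26.25


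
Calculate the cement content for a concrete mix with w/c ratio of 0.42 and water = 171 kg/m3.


Cement = water / (w/c)
= 171 / 0.42
= 407.1 kg/m3

407.1


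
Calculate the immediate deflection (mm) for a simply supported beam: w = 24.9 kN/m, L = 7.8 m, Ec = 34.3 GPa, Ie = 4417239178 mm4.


Convert: L = 7.8 m = 7800 mm, Ec = 34.3 GPa = 34300 MPa
delta = 5 * 24.9 * 7800^4 / (384 * 34300 * 4417239178)
= 7.92 mm

7.92


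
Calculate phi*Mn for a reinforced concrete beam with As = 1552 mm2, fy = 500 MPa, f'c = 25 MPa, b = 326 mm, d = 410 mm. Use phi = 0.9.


a = As * fy / (0.85 * f'c * b)
= 1552 * 500 / (0.85 * 25 * 326)
= 112.0173 mm
Mn = As * fy * (d - a/2) / 10^6
= 274.6973 kN-m
phi*Mn = 0.9 * 274.6973 = 247.23 kN-m

247.23


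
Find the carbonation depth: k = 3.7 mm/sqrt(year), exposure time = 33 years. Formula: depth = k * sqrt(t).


depth = k * sqrt(t)
= 3.7 * sqrt(33)
= 21.25 mm

21.25


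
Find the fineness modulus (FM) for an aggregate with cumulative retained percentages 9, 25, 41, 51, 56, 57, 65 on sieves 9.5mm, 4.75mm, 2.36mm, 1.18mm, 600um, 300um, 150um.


FM = sum(cumulative % retained) / 100
= 304 / 100
= 3.04

3.04


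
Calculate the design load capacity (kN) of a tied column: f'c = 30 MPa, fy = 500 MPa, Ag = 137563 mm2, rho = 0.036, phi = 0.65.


Ast = rho * Ag = 0.036 * 137563 = 4952.268 mm2
phi*Pn = 0.65 * 0.80 * (0.85 * 30 * (137563 - 4952.268) + 500 * 4952.268) / 1000
= 3046.01 kN

3046.01


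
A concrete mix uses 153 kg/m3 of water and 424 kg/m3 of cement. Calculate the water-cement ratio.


w/c = water / cement
w/c = 153 / 424 = 0.361

0.361


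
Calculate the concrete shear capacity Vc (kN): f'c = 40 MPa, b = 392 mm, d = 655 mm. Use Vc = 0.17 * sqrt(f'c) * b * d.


Vc = 0.17 * sqrt(40) * 392 * 655 / 1000
= 276.06 kN

276.06


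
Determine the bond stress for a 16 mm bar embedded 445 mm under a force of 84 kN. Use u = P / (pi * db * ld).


u = P / (pi * db * ld)
= 84 * 1000 / (pi * 16 * 445)
= 3.755 MPa

3.755


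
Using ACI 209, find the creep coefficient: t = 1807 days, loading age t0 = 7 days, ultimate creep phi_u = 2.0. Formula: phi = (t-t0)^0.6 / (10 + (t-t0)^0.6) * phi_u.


dt = 1807 - 7 = 1800
phi = 1800^0.6 / (10 + 1800^0.6) * 2.0
= 1.8

1.8


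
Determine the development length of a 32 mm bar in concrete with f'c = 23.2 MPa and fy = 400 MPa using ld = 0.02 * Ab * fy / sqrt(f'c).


Ab = pi * 32^2 / 4 = 804.248 mm2
ld = 0.02 * 804.248 * 400 / sqrt(23.2)
= 1335.8 mm

1335.8


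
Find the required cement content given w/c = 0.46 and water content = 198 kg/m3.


Cement = water / (w/c)
= 198 / 0.46
= 430.4 kg/m3

430.4


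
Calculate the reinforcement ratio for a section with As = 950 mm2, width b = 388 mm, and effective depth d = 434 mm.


rho = As / (b * d)
= 950 / (388 * 434)
= 0.0056

0.0056


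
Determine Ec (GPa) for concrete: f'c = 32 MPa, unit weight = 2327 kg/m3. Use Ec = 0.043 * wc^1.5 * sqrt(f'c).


Ec = 0.043 * 2327^1.5 * sqrt(32) / 1000
= 27.3 GPa

27.3


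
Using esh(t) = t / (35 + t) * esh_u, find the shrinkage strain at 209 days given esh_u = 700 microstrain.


esh(209) = 209 / (35 + 209) * 700
= 209 / 244 * 700
= 599.6 microstrain

599.6


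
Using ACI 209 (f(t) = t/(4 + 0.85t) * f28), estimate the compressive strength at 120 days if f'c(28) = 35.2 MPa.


f(120) = 120 / (4 + 0.85 * 120) * 35.2
= 120 / 106.0 * 35.2
= 39.85 MPa

39.85


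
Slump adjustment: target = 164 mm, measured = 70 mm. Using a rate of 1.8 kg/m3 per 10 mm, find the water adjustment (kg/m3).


Difference = 164 - 70 = 94 mm
Water adjustment = 94 * 1.8 / 10 = 16.9 kg/m3

16.9


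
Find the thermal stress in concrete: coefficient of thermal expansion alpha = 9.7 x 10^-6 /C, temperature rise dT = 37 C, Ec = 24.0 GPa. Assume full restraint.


sigma = alpha * dT * Ec
= 9.7e-6 * 37 * 24.0 * 1000
= 8.614 MPa

8.614


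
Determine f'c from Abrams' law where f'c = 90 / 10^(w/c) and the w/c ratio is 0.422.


f'c = 90 / 10^0.422
= 90 / 2.642
= 34.06 MPa

34.06


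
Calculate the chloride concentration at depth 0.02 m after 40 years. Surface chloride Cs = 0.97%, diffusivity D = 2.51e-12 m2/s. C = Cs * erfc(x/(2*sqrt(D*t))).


t_seconds = 40 * 365.25 * 24 * 3600 = 1262304000.0 s
arg = 0.02 / (2 * sqrt(2.51e-12 * 1262304000.0))
= 0.1777
erfc(0.1777) = 0.8016
C = 0.97 * 0.8016 = 0.7776%

0.7776


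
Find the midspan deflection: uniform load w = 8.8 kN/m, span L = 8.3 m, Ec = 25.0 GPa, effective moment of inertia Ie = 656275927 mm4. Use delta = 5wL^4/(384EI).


Convert: L = 8.3 m = 8300 mm, Ec = 25.0 GPa = 25000 MPa
delta = 5 * 8.8 * 8300^4 / (384 * 25000 * 656275927)
= 33.14 mm

33.14


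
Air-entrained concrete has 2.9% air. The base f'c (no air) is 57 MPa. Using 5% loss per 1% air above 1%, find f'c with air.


Strength loss = (2.9 - 1) * 5 = 9.5%
f'c = 57 * (1 - 9.5/100)
= 51.59 MPa

51.59


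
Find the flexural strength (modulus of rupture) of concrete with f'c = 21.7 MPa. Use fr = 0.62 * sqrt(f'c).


fr = 0.62 * sqrt(21.7)
= 2.888 MPa

2.888


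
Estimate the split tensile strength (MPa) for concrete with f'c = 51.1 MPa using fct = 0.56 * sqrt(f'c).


fct = 0.56 * sqrt(51.1)
= 0.56 * 7.148
= 4.003 MPa

4.003


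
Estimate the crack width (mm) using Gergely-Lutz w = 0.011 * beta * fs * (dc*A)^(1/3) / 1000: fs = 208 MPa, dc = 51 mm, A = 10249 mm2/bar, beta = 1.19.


w = 0.011 * beta * fs * (dc * A)^(1/3) / 1000
= 0.011 * 1.19 * 208 * (51 * 10249)^(1/3) / 1000
= 0.219 mm

0.219


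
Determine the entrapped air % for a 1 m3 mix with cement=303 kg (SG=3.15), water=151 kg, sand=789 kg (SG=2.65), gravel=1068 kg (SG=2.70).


Vol cement = 303 / (3.15 * 1000) = 0.09619 m3
Vol water = 151 / 1000 = 0.151 m3
Vol sand = 789 / (2.65 * 1000) = 0.297736 m3
Vol gravel = 1068 / (2.70 * 1000) = 0.395556 m3
Total solid + water volume = 0.940482 m3
Air = (1 - 0.940482) * 100 = 5.95%

5.95


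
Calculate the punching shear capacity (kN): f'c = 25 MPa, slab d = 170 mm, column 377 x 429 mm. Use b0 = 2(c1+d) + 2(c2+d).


b0 = 2*(377 + 170) + 2*(429 + 170) = 2292 mm
Vc = 0.33 * sqrt(25) * 2292 * 170 / 1000
= 642.91 kN

642.91


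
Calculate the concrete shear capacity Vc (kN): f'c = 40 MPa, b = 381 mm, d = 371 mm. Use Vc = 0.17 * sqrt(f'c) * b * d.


Vc = 0.17 * sqrt(40) * 381 * 371 / 1000
= 151.98 kN

151.98


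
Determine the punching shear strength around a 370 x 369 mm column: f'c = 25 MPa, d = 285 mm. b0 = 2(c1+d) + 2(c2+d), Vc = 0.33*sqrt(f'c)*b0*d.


b0 = 2*(370 + 285) + 2*(369 + 285) = 2618 mm
Vc = 0.33 * sqrt(25) * 2618 * 285 / 1000
= 1231.11 kN

1231.11


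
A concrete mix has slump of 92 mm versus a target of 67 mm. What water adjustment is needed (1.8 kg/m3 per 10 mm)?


Difference = 67 - 92 = -25 mm
Water adjustment = -25 * 1.8 / 10 = -4.5 kg/m3

-4.5


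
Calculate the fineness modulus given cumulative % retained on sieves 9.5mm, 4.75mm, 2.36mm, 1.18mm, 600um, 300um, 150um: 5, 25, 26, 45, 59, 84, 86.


FM = sum(cumulative % retained) / 100
= 330 / 100
= 3.3

3.3


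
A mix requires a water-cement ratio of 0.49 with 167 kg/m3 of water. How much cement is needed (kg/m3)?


Cement = water / (w/c)
= 167 / 0.49
= 340.8 kg/m3

340.8


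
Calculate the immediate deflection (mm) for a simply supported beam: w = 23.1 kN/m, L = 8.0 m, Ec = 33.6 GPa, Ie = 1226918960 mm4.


Convert: L = 8.0 m = 8000 mm, Ec = 33.6 GPa = 33600 MPa
delta = 5 * 23.1 * 8000^4 / (384 * 33600 * 1226918960)
= 29.89 mm

29.89


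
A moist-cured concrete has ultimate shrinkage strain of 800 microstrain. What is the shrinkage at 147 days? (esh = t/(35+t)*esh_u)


esh(147) = 147 / (35 + 147) * 800
= 147 / 182 * 800
= 646.2 microstrain

646.2


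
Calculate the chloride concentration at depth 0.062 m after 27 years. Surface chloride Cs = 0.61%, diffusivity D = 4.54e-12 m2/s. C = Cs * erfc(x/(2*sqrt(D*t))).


t_seconds = 27 * 365.25 * 24 * 3600 = 852055200.0 s
arg = 0.062 / (2 * sqrt(4.54e-12 * 852055200.0))
= 0.4984
erfc(0.4984) = 0.4809
C = 0.61 * 0.4809 = 0.2933%

0.2933


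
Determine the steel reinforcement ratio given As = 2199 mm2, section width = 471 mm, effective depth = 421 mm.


rho = As / (b * d)
= 2199 / (471 * 421)
= 0.0111

0.0111


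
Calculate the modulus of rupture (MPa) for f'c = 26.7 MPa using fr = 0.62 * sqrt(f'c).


fr = 0.62 * sqrt(26.7)
= 3.204 MPa

3.204


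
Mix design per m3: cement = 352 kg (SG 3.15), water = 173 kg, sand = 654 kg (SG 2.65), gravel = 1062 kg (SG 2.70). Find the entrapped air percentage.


Vol cement = 352 / (3.15 * 1000) = 0.111746 m3
Vol water = 173 / 1000 = 0.173 m3
Vol sand = 654 / (2.65 * 1000) = 0.246792 m3
Vol gravel = 1062 / (2.70 * 1000) = 0.393333 m3
Total solid + water volume = 0.924872 m3
Air = (1 - 0.924872) * 100 = 7.51%

7.51


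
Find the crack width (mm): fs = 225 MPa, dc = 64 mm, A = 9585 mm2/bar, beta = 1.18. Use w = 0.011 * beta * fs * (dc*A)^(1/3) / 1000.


w = 0.011 * beta * fs * (dc * A)^(1/3) / 1000
= 0.011 * 1.18 * 225 * (64 * 9585)^(1/3) / 1000
= 0.248 mm

0.248


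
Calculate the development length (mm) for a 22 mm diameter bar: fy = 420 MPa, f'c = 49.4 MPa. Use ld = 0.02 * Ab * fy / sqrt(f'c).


Ab = pi * 22^2 / 4 = 380.133 mm2
ld = 0.02 * 380.133 * 420 / sqrt(49.4)
= 454.3 mm

454.3


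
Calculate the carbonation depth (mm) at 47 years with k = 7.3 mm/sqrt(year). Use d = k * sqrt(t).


depth = k * sqrt(t)
= 7.3 * sqrt(47)
= 50.05 mm

50.05


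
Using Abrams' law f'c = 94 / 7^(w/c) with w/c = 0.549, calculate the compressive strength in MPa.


f'c = 94 / 7^0.549
= 94 / 2.91
= 32.3 MPa

32.3


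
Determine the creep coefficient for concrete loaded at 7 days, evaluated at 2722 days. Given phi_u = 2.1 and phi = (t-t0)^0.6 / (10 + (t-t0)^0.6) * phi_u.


dt = 2722 - 7 = 2715
phi = 2715^0.6 / (10 + 2715^0.6) * 2.1
= 1.932

1.932


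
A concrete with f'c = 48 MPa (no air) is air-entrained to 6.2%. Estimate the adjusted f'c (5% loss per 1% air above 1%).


Strength loss = (6.2 - 1) * 5 = 26.0%
f'c = 48 * (1 - 26.0/100)
= 35.52 MPa

35.52


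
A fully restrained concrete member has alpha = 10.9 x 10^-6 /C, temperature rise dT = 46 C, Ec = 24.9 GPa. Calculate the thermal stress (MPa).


sigma = alpha * dT * Ec
= 10.9e-6 * 46 * 24.9 * 1000
= 12.485 MPa

12.485


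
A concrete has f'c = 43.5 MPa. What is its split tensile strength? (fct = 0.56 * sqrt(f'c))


fct = 0.56 * sqrt(43.5)
= 0.56 * 6.595
= 3.693 MPa

3.693


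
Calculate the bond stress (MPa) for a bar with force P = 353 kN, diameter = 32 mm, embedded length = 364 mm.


u = P / (pi * db * ld)
= 353 * 1000 / (pi * 32 * 364)
= 9.647 MPa

9.647


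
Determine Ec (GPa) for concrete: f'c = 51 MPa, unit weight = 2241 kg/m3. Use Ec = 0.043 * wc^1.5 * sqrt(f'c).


Ec = 0.043 * 2241^1.5 * sqrt(51) / 1000
= 32.58 GPa

32.58


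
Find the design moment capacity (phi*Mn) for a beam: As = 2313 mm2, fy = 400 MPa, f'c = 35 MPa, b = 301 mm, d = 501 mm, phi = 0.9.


a = As * fy / (0.85 * f'c * b)
= 2313 * 400 / (0.85 * 35 * 301)
= 103.3195 mm
Mn = As * fy * (d - a/2) / 10^6
= 415.7296 kN-m
phi*Mn = 0.9 * 415.7296 = 374.16 kN-m

374.16


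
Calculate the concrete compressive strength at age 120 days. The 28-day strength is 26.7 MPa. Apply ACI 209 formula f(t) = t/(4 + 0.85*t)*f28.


f(120) = 120 / (4 + 0.85 * 120) * 26.7
= 120 / 106.0 * 26.7
= 30.23 MPa

30.23


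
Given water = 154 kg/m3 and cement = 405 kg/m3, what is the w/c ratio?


w/c = water / cement
w/c = 154 / 405 = 0.38

0.38


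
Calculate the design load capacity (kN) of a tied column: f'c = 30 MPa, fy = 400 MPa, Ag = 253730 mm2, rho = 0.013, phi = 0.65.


Ast = rho * Ag = 0.013 * 253730 = 3298.49 mm2
phi*Pn = 0.65 * 0.80 * (0.85 * 30 * (253730 - 3298.49) + 400 * 3298.49) / 1000
= 4006.81 kN

4006.81


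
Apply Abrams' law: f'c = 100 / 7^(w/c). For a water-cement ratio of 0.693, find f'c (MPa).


f'c = 100 / 7^0.693
= 100 / 3.852
= 25.96 MPa

25.96


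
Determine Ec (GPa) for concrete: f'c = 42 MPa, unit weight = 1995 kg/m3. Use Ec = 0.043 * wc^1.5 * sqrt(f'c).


Ec = 0.043 * 1995^1.5 * sqrt(42) / 1000
= 24.83 GPa

24.83


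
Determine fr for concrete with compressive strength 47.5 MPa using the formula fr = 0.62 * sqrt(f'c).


fr = 0.62 * sqrt(47.5)
= 4.273 MPa

4.273


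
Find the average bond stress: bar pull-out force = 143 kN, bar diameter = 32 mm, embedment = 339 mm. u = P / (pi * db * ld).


u = P / (pi * db * ld)
= 143 * 1000 / (pi * 32 * 339)
= 4.196 MPa

4.196


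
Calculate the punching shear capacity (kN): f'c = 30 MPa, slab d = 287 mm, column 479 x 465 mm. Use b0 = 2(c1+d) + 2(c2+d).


b0 = 2*(479 + 287) + 2*(465 + 287) = 3036 mm
Vc = 0.33 * sqrt(30) * 3036 * 287 / 1000
= 1574.92 kN

1574.92


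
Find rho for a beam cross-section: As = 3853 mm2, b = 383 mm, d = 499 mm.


rho = As / (b * d)
= 3853 / (383 * 499)
= 0.0202

0.0202


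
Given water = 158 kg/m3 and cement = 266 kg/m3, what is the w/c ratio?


w/c = water / cement
w/c = 158 / 266 = 0.594

0.594


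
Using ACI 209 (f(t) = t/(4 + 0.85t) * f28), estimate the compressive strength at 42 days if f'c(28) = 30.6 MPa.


f(42) = 42 / (4 + 0.85 * 42) * 30.6
= 42 / 39.7 * 30.6
= 32.37 MPa

32.37


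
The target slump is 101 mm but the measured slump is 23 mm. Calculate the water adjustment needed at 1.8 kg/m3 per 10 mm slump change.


Difference = 101 - 23 = 78 mm
Water adjustment = 78 * 1.8 / 10 = 14.0 kg/m3

14.0


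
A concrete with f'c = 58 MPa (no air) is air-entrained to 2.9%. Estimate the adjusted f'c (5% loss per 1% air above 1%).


Strength loss = (2.9 - 1) * 5 = 9.5%
f'c = 58 * (1 - 9.5/100)
= 52.49 MPa

52.49


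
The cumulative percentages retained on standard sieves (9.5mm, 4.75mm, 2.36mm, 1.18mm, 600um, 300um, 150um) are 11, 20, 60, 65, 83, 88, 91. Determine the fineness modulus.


FM = sum(cumulative % retained) / 100
= 418 / 100
= 4.18

4.18


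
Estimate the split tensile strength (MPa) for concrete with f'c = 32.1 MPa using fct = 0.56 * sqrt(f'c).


fct = 0.56 * sqrt(32.1)
= 0.56 * 5.666
= 3.173 MPa

3.173


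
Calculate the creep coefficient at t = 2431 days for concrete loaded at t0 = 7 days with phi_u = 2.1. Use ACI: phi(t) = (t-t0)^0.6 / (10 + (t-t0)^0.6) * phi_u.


dt = 2431 - 7 = 2424
phi = 2424^0.6 / (10 + 2424^0.6) * 2.1
= 1.921

1.921


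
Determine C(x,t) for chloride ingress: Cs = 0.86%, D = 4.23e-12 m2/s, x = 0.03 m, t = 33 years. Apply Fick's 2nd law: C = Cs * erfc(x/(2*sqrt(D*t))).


t_seconds = 33 * 365.25 * 24 * 3600 = 1041400800.0 s
arg = 0.03 / (2 * sqrt(4.23e-12 * 1041400800.0))
= 0.226
erfc(0.226) = 0.7493
C = 0.86 * 0.7493 = 0.6444%

0.6444


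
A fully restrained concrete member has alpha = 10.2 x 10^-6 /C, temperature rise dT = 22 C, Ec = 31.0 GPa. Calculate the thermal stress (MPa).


sigma = alpha * dT * Ec
= 10.2e-6 * 22 * 31.0 * 1000
= 6.956 MPa

6.956


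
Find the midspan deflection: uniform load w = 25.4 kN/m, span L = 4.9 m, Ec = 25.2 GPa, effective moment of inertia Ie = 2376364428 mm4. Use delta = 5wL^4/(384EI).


Convert: L = 4.9 m = 4900 mm, Ec = 25.2 GPa = 25200 MPa
delta = 5 * 25.4 * 4900^4 / (384 * 25200 * 2376364428)
= 3.18 mm

3.18


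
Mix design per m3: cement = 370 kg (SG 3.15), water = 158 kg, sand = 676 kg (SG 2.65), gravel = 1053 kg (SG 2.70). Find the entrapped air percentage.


Vol cement = 370 / (3.15 * 1000) = 0.11746 m3
Vol water = 158 / 1000 = 0.158 m3
Vol sand = 676 / (2.65 * 1000) = 0.255094 m3
Vol gravel = 1053 / (2.70 * 1000) = 0.39 m3
Total solid + water volume = 0.920555 m3
Air = (1 - 0.920555) * 100 = 7.94%

7.94


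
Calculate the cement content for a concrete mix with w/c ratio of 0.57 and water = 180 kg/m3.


Cement = water / (w/c)
= 180 / 0.57
= 315.8 kg/m3

315.8


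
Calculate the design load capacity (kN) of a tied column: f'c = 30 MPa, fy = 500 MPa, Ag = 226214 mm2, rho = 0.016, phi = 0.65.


Ast = rho * Ag = 0.016 * 226214 = 3619.424 mm2
phi*Pn = 0.65 * 0.80 * (0.85 * 30 * (226214 - 3619.424) + 500 * 3619.424) / 1000
= 3892.65 kN

3892.65


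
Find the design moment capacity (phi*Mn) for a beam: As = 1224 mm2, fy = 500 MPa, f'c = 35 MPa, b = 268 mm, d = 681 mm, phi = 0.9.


a = As * fy / (0.85 * f'c * b)
= 1224 * 500 / (0.85 * 35 * 268)
= 76.7591 mm
Mn = As * fy * (d - a/2) / 10^6
= 393.2837 kN-m
phi*Mn = 0.9 * 393.2837 = 353.96 kN-m

353.96


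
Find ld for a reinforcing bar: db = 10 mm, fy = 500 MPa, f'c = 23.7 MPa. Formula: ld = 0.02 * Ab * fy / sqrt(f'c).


Ab = pi * 10^2 / 4 = 78.54 mm2
ld = 0.02 * 78.54 * 500 / sqrt(23.7)
= 161.3 mm

161.3


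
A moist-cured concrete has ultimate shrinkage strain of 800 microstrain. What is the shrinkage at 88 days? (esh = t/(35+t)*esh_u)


esh(88) = 88 / (35 + 88) * 800
= 88 / 123 * 800
= 572.4 microstrain

572.4


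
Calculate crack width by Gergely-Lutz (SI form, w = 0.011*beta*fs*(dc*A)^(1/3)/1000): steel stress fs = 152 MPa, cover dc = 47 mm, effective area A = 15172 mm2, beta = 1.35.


w = 0.011 * beta * fs * (dc * A)^(1/3) / 1000
= 0.011 * 1.35 * 152 * (47 * 15172)^(1/3) / 1000
= 0.202 mm

0.202


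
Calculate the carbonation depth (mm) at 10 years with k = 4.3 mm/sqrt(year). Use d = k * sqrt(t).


depth = k * sqrt(t)
= 4.3 * sqrt(10)
= 13.6 mm

13.6


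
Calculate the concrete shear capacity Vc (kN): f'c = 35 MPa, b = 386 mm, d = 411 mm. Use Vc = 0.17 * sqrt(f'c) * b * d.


Vc = 0.17 * sqrt(35) * 386 * 411 / 1000
= 159.56 kN

159.56


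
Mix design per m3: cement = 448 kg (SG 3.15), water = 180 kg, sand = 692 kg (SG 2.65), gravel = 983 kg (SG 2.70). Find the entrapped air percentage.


Vol cement = 448 / (3.15 * 1000) = 0.142222 m3
Vol water = 180 / 1000 = 0.18 m3
Vol sand = 692 / (2.65 * 1000) = 0.261132 m3
Vol gravel = 983 / (2.70 * 1000) = 0.364074 m3
Total solid + water volume = 0.947428 m3
Air = (1 - 0.947428) * 100 = 5.26%

5.26


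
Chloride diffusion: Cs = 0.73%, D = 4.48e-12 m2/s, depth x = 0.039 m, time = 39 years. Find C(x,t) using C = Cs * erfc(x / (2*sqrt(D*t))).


t_seconds = 39 * 365.25 * 24 * 3600 = 1230746400.0 s
arg = 0.039 / (2 * sqrt(4.48e-12 * 1230746400.0))
= 0.2626
erfc(0.2626) = 0.7103
C = 0.73 * 0.7103 = 0.5186%

0.5186


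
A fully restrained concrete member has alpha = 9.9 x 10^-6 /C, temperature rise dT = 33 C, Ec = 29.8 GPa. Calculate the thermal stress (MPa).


sigma = alpha * dT * Ec
= 9.9e-6 * 33 * 29.8 * 1000
= 9.736 MPa

9.736


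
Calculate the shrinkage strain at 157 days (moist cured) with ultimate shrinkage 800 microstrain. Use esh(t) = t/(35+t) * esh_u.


esh(157) = 157 / (35 + 157) * 800
= 157 / 192 * 800
= 654.2 microstrain

654.2


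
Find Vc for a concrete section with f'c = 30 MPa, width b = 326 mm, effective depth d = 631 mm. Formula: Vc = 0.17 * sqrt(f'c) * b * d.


Vc = 0.17 * sqrt(30) * 326 * 631 / 1000
= 191.54 kN

191.54


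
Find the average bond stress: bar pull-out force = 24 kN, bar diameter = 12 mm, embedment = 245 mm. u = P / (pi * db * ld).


u = P / (pi * db * ld)
= 24 * 1000 / (pi * 12 * 245)
= 2.598 MPa

2.598


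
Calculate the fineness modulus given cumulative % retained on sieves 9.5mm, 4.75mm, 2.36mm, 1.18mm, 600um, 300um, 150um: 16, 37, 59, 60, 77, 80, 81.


FM = sum(cumulative % retained) / 100
= 410 / 100
= 4.1

4.1


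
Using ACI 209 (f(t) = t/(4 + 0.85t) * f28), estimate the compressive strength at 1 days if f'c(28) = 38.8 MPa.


f(1) = 1 / (4 + 0.85 * 1) * 38.8
= 1 / 4.85 * 38.8
= 8.0 MPa

8.0


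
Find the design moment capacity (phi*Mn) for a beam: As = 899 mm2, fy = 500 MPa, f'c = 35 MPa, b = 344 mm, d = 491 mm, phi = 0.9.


a = As * fy / (0.85 * f'c * b)
= 899 * 500 / (0.85 * 35 * 344)
= 43.9222 mm
Mn = As * fy * (d - a/2) / 10^6
= 210.833 kN-m
phi*Mn = 0.9 * 210.833 = 189.75 kN-m

189.75


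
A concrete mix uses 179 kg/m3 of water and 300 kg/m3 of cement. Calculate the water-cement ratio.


w/c = water / cement
w/c = 179 / 300 = 0.597

0.597


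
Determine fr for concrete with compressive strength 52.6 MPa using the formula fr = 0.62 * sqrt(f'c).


fr = 0.62 * sqrt(52.6)
= 4.497 MPa

4.497


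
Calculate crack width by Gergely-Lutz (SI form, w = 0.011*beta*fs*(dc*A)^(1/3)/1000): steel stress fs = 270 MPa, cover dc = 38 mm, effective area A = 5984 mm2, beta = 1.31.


w = 0.011 * beta * fs * (dc * A)^(1/3) / 1000
= 0.011 * 1.31 * 270 * (38 * 5984)^(1/3) / 1000
= 0.237 mm

0.237


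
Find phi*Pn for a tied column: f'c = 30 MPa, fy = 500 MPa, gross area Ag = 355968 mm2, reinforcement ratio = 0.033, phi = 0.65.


Ast = rho * Ag = 0.033 * 355968 = 11746.944 mm2
phi*Pn = 0.65 * 0.80 * (0.85 * 30 * (355968 - 11746.944) + 500 * 11746.944) / 1000
= 7618.58 kN

7618.58


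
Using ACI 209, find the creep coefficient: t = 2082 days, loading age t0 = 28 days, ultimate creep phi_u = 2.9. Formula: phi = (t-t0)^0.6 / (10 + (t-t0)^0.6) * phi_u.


dt = 2082 - 28 = 2054
phi = 2054^0.6 / (10 + 2054^0.6) * 2.9
= 2.629

2.629


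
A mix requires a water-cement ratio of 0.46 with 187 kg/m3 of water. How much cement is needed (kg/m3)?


Cement = water / (w/c)
= 187 / 0.46
= 406.5 kg/m3

406.5


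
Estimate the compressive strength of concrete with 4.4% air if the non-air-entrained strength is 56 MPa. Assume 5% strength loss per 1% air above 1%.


Strength loss = (4.4 - 1) * 5 = 17.0%
f'c = 56 * (1 - 17.0/100)
= 46.48 MPa

46.48


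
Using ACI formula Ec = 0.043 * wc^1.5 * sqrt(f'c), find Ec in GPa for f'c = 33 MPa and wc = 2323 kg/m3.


Ec = 0.043 * 2323^1.5 * sqrt(33) / 1000
= 27.66 GPa

27.66


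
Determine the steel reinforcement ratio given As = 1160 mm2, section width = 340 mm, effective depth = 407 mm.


rho = As / (b * d)
= 1160 / (340 * 407)
= 0.0084

0.0084


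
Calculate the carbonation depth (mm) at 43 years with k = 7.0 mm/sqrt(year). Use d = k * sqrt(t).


depth = k * sqrt(t)
= 7.0 * sqrt(43)
= 45.9 mm

45.9


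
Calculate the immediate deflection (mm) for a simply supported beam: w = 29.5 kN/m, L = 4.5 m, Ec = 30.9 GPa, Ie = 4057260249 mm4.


Convert: L = 4.5 m = 4500 mm, Ec = 30.9 GPa = 30900 MPa
delta = 5 * 29.5 * 4500^4 / (384 * 30900 * 4057260249)
= 1.26 mm

1.26


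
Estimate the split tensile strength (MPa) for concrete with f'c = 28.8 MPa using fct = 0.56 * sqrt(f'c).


fct = 0.56 * sqrt(28.8)
= 0.56 * 5.367
= 3.005 MPa

3.005


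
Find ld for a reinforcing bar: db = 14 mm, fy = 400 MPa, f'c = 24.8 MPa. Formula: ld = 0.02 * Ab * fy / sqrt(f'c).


Ab = pi * 14^2 / 4 = 153.938 mm2
ld = 0.02 * 153.938 * 400 / sqrt(24.8)
= 247.3 mm

247.3


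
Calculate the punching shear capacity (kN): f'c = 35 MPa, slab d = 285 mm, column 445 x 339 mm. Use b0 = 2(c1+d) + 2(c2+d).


b0 = 2*(445 + 285) + 2*(339 + 285) = 2708 mm
Vc = 0.33 * sqrt(35) * 2708 * 285 / 1000
= 1506.75 kN

1506.75


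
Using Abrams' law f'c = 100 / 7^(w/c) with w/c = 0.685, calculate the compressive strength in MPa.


f'c = 100 / 7^0.685
= 100 / 3.792
= 26.37 MPa

26.37


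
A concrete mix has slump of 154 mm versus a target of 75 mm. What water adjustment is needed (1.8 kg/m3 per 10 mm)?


Difference = 75 - 154 = -79 mm
Water adjustment = -79 * 1.8 / 10 = -14.2 kg/m3

-14.2


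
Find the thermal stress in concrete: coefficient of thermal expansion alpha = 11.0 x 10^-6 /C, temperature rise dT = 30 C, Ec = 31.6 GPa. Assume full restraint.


sigma = alpha * dT * Ec
= 11.0e-6 * 30 * 31.6 * 1000
= 10.428 MPa

10.428


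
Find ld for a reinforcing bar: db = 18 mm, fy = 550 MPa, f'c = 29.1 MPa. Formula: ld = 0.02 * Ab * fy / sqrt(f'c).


Ab = pi * 18^2 / 4 = 254.469 mm2
ld = 0.02 * 254.469 * 550 / sqrt(29.1)
= 518.9 mm

518.9


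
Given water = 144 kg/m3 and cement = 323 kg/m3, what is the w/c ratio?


w/c = water / cement
w/c = 144 / 323 = 0.446

0.446


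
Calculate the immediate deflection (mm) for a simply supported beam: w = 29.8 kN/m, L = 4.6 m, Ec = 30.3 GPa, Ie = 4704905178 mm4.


Convert: L = 4.6 m = 4600 mm, Ec = 30.3 GPa = 30300 MPa
delta = 5 * 29.8 * 4600^4 / (384 * 30300 * 4704905178)
= 1.22 mm

1.22


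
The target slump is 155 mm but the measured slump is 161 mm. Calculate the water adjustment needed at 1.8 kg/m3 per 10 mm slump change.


Difference = 155 - 161 = -6 mm
Water adjustment = -6 * 1.8 / 10 = -1.1 kg/m3

-1.1


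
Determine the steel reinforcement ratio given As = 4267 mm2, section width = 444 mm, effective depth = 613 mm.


rho = As / (b * d)
= 4267 / (444 * 613)
= 0.0157

0.0157


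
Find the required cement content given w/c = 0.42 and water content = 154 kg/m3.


Cement = water / (w/c)
= 154 / 0.42
= 366.7 kg/m3

366.7


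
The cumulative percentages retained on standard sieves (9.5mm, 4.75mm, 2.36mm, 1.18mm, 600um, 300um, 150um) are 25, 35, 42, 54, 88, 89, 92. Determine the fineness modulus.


FM = sum(cumulative % retained) / 100
= 425 / 100
= 4.25

4.25


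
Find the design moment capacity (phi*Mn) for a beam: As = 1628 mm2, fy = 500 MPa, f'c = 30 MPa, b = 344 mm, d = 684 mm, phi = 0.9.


a = As * fy / (0.85 * f'c * b)
= 1628 * 500 / (0.85 * 30 * 344)
= 92.7953 mm
Mn = As * fy * (d - a/2) / 10^6
= 519.0083 kN-m
phi*Mn = 0.9 * 519.0083 = 467.11 kN-m

467.11


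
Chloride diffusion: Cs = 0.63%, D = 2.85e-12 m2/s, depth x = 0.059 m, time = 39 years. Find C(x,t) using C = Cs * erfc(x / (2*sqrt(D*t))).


t_seconds = 39 * 365.25 * 24 * 3600 = 1230746400.0 s
arg = 0.059 / (2 * sqrt(2.85e-12 * 1230746400.0))
= 0.4981
erfc(0.4981) = 0.4812
C = 0.63 * 0.4812 = 0.3031%

0.3031


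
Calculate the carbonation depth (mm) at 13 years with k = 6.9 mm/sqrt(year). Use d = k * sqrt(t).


depth = k * sqrt(t)
= 6.9 * sqrt(13)
= 24.88 mm

24.88


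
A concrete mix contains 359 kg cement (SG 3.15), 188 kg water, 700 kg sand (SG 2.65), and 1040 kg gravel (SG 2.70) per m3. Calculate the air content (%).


Vol cement = 359 / (3.15 * 1000) = 0.113968 m3
Vol water = 188 / 1000 = 0.188 m3
Vol sand = 700 / (2.65 * 1000) = 0.264151 m3
Vol gravel = 1040 / (2.70 * 1000) = 0.385185 m3
Total solid + water volume = 0.951304 m3
Air = (1 - 0.951304) * 100 = 4.87%

4.87


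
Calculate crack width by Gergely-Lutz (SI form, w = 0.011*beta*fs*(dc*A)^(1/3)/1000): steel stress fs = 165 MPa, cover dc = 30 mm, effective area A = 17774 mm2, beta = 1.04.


w = 0.011 * beta * fs * (dc * A)^(1/3) / 1000
= 0.011 * 1.04 * 165 * (30 * 17774)^(1/3) / 1000
= 0.153 mm

0.153


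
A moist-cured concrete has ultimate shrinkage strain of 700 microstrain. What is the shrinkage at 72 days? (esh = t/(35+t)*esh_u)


esh(72) = 72 / (35 + 72) * 700
= 72 / 107 * 700
= 471.0 microstrain

471.0


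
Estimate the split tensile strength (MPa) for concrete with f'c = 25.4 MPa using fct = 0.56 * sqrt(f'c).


fct = 0.56 * sqrt(25.4)
= 0.56 * 5.04
= 2.822 MPa

2.822


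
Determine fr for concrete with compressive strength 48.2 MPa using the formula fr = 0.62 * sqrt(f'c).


fr = 0.62 * sqrt(48.2)
= 4.304 MPa

4.304


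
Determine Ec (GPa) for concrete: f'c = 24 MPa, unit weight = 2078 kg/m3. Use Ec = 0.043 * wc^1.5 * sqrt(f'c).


Ec = 0.043 * 2078^1.5 * sqrt(24) / 1000
= 19.95 GPa

19.95


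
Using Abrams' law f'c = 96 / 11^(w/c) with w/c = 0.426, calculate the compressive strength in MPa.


f'c = 96 / 11^0.426
= 96 / 2.777
= 34.57 MPa

34.57


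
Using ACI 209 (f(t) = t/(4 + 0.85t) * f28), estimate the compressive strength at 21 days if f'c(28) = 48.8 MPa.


f(21) = 21 / (4 + 0.85 * 21) * 48.8
= 21 / 21.85 * 48.8
= 46.9 MPa

46.9


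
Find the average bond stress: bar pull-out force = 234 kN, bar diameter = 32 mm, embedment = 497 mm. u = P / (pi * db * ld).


u = P / (pi * db * ld)
= 234 * 1000 / (pi * 32 * 497)
= 4.683 MPa

4.683


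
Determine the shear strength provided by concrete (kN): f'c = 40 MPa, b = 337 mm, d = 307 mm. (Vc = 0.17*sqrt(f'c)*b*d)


Vc = 0.17 * sqrt(40) * 337 * 307 / 1000
= 111.24 kN

111.24


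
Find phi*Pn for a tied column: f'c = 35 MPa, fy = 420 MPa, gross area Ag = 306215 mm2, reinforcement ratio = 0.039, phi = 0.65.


Ast = rho * Ag = 0.039 * 306215 = 11942.385 mm2
phi*Pn = 0.65 * 0.80 * (0.85 * 35 * (306215 - 11942.385) + 420 * 11942.385) / 1000
= 7160.61 kN

7160.61


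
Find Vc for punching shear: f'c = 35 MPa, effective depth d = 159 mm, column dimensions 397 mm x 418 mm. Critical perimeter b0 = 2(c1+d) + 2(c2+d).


b0 = 2*(397 + 159) + 2*(418 + 159) = 2266 mm
Vc = 0.33 * sqrt(35) * 2266 * 159 / 1000
= 703.4 kN

703.4


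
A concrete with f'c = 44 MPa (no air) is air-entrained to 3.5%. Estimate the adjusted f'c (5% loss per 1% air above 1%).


Strength loss = (3.5 - 1) * 5 = 12.5%
f'c = 44 * (1 - 12.5/100)
= 38.5 MPa

38.5


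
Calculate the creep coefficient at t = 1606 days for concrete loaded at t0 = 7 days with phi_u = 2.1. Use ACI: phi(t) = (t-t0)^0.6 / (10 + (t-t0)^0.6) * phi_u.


dt = 1606 - 7 = 1599
phi = 1599^0.6 / (10 + 1599^0.6) * 2.1
= 1.876

1.876


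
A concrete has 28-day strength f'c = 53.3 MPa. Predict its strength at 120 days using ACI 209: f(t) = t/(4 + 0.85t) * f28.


f(120) = 120 / (4 + 0.85 * 120) * 53.3
= 120 / 106.0 * 53.3
= 60.34 MPa

60.34


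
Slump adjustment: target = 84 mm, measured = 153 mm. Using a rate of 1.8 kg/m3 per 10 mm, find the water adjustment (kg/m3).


Difference = 84 - 153 = -69 mm
Water adjustment = -69 * 1.8 / 10 = -12.4 kg/m3

-12.4


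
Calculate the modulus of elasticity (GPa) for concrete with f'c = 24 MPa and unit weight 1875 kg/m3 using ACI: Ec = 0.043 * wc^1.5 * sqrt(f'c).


Ec = 0.043 * 1875^1.5 * sqrt(24) / 1000
= 17.1 GPa

17.1


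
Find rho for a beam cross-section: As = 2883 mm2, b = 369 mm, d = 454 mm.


rho = As / (b * d)
= 2883 / (369 * 454)
= 0.0172

0.0172


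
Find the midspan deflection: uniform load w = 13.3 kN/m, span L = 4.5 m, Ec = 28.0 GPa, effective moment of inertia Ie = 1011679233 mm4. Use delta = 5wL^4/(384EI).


Convert: L = 4.5 m = 4500 mm, Ec = 28.0 GPa = 28000 MPa
delta = 5 * 13.3 * 4500^4 / (384 * 28000 * 1011679233)
= 2.51 mm

2.51


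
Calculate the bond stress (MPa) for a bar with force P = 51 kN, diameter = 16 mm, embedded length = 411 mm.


u = P / (pi * db * ld)
= 51 * 1000 / (pi * 16 * 411)
= 2.469 MPa

2.469


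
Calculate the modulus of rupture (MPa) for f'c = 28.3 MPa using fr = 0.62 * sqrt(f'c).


fr = 0.62 * sqrt(28.3)
= 3.298 MPa

3.298


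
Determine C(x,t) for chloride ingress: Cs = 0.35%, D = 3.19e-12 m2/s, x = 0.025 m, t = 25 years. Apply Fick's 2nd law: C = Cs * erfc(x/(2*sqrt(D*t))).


t_seconds = 25 * 365.25 * 24 * 3600 = 788940000.0 s
arg = 0.025 / (2 * sqrt(3.19e-12 * 788940000.0))
= 0.2492
erfc(0.2492) = 0.7246
C = 0.35 * 0.7246 = 0.2536%

0.2536


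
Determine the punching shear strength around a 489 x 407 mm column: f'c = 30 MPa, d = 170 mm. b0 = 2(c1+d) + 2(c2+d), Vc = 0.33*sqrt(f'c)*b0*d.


b0 = 2*(489 + 170) + 2*(407 + 170) = 2472 mm
Vc = 0.33 * sqrt(30) * 2472 * 170 / 1000
= 759.58 kN

759.58


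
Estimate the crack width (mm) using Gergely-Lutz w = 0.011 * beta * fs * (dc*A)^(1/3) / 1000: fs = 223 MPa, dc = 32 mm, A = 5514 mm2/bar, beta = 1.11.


w = 0.011 * beta * fs * (dc * A)^(1/3) / 1000
= 0.011 * 1.11 * 223 * (32 * 5514)^(1/3) / 1000
= 0.153 mm

0.153


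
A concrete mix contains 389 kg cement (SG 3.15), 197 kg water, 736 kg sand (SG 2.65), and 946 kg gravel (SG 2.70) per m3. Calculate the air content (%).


Vol cement = 389 / (3.15 * 1000) = 0.123492 m3
Vol water = 197 / 1000 = 0.197 m3
Vol sand = 736 / (2.65 * 1000) = 0.277736 m3
Vol gravel = 946 / (2.70 * 1000) = 0.35037 m3
Total solid + water volume = 0.948598 m3
Air = (1 - 0.948598) * 100 = 5.14%

5.14


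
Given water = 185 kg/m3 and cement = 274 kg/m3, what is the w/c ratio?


w/c = water / cement
w/c = 185 / 274 = 0.675

0.675


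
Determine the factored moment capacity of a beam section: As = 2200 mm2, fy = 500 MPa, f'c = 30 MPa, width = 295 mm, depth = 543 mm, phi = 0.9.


a = As * fy / (0.85 * f'c * b)
= 2200 * 500 / (0.85 * 30 * 295)
= 146.228 mm
Mn = As * fy * (d - a/2) / 10^6
= 516.8746 kN-m
phi*Mn = 0.9 * 516.8746 = 465.19 kN-m

465.19


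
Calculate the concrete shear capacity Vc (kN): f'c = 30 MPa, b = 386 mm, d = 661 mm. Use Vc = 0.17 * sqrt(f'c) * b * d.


Vc = 0.17 * sqrt(30) * 386 * 661 / 1000
= 237.57 kN

237.57


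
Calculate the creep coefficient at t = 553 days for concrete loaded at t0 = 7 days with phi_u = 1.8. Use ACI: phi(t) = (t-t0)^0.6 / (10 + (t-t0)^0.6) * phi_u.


dt = 553 - 7 = 546
phi = 546^0.6 / (10 + 546^0.6) * 1.8
= 1.466

1.466


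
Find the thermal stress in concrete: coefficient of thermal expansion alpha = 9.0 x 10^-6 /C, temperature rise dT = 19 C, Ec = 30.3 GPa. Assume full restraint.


sigma = alpha * dT * Ec
= 9.0e-6 * 19 * 30.3 * 1000
= 5.181 MPa

5.181


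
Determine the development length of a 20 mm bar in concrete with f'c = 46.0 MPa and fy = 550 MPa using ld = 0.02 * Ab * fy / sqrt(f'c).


Ab = pi * 20^2 / 4 = 314.159 mm2
ld = 0.02 * 314.159 * 550 / sqrt(46.0)
= 509.5 mm

509.5


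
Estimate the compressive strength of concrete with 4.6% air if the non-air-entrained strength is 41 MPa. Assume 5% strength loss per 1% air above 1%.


Strength loss = (4.6 - 1) * 5 = 18.0%
f'c = 41 * (1 - 18.0/100)
= 33.62 MPa

33.62


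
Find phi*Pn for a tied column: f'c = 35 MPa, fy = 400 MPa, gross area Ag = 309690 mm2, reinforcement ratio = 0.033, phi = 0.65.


Ast = rho * Ag = 0.033 * 309690 = 10219.77 mm2
phi*Pn = 0.65 * 0.80 * (0.85 * 35 * (309690 - 10219.77) + 400 * 10219.77) / 1000
= 6758.52 kN

6758.52
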